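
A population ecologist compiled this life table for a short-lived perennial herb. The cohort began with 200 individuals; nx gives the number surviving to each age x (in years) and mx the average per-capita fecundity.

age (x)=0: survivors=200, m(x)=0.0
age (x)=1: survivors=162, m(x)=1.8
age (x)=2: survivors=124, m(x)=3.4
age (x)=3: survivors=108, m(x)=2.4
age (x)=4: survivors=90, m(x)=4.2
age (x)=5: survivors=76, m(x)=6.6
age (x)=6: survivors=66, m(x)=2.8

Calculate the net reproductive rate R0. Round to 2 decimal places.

10.18

lx = nx/n0 = nx/200: 1, 0.81, 0.62, 0.54, 0.45, 0.38, 0.33
lx·mx by age: 0, 1.458, 2.108, 1.296, 1.89, 2.508, 0.924
R0 = Σ lx·mx = 10.184 → 10.18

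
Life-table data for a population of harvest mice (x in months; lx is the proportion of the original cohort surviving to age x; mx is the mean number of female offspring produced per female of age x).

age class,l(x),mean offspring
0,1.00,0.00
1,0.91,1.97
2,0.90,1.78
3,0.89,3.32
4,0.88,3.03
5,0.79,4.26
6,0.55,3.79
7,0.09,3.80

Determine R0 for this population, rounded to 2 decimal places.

lx·mx by age: 0, 1.7927, 1.602, 2.9548, 2.6664, 3.3654, 2.0845, 0.342
R0 = Σ lx·mx = 14.8078 → 14.81

14.81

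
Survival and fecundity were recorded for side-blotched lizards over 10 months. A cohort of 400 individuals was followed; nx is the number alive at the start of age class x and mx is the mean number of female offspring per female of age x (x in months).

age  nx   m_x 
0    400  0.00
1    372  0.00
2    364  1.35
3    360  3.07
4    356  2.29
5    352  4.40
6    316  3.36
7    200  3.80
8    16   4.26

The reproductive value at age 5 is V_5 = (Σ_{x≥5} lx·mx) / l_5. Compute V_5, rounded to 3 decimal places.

9.769

lx = nx/n0 = nx/400: 1, 0.93, 0.91, 0.9, 0.89, 0.88, 0.79, 0.5, 0.04
lx·mx for x ≥ 5: 3.872, 2.6544, 1.9, 0.1704 → sum = 8.5968
V_5 = 8.5968 / l_5 = 8.5968 / 0.88 = 9.769091… → 9.769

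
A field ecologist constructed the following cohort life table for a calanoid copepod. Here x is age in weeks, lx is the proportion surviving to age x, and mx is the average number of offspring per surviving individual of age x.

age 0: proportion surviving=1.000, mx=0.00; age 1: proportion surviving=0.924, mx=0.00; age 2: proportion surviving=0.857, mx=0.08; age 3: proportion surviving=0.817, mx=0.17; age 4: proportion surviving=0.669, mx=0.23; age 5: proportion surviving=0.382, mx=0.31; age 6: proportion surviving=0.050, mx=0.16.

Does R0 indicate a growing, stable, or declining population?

R0 = Σ lx·mx = 0 + 0 + 0.06856 + 0.13889 + 0.15387 + 0.11842 + 0.008 = 0.48774
R0 < 1, so the population is declining.

declining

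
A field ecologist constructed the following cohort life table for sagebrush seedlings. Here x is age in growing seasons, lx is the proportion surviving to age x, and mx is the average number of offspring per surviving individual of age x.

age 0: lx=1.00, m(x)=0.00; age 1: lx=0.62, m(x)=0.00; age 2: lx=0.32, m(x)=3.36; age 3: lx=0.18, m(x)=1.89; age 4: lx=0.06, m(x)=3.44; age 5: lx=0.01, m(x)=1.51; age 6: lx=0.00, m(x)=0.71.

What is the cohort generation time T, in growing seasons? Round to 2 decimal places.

lx·mx: 0, 0, 1.0752, 0.3402, 0.2064, 0.0151, 0 → R0 = 1.6369
x·lx·mx: 0, 0, 2.1504, 1.0206, 0.8256, 0.0755, 0 → Σ = 4.0721
T = 4.0721 / 1.6369 = 2.48769… → 2.49

2.49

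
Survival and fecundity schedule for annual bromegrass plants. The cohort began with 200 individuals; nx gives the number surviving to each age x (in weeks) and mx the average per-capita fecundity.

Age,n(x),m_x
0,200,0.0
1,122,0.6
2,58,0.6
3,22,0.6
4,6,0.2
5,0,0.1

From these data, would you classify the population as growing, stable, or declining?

declining

lx = nx/n0 = nx/200: 1, 0.61, 0.29, 0.11, 0.03, 0
R0 = Σ lx·mx = 0 + 0.366 + 0.174 + 0.066 + 0.006 + 0 = 0.612
R0 < 1, so the population is declining.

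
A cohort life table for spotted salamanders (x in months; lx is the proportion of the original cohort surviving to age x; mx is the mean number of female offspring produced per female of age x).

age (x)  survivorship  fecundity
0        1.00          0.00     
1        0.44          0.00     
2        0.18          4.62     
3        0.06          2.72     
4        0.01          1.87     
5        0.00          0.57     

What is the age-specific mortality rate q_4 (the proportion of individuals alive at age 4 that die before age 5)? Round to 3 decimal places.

q_4 = (l_4 − l_5) / l_4 = (0.01 − 0) / 0.01
     = 0.01 / 0.01 = 1 → 1.000

1.000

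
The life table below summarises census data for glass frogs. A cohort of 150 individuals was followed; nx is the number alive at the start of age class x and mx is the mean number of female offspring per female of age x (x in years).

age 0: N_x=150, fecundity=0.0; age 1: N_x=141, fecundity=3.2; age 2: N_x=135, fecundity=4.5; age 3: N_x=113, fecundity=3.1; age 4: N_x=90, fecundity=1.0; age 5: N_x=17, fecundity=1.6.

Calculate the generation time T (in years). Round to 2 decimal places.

lx = nx/n0 = nx/150: 1, 0.94, 0.9, 0.75333…, 0.6, 0.11333…
lx·mx: 0, 3.008, 4.05, 2.335333…, 0.6, 0.181333… → R0 = 10.174667…
x·lx·mx: 0, 3.008, 8.1, 7.006…, 2.4, 0.906667… → Σ = 21.420667…
T = 21.420667… / 10.174667… = 2.105294… → 2.11

2.11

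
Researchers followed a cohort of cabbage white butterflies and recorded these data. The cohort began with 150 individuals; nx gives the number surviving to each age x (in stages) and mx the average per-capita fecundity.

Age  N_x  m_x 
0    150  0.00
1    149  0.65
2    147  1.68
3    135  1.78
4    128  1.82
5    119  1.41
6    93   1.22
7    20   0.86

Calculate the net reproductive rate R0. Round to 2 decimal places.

lx = nx/n0 = nx/150: 1, 0.99333…, 0.98, 0.9, 0.85333…, 0.79333…, 0.62, 0.13333…
lx·mx by age: 0, 0.645667…, 1.6464, 1.602, 1.553067…, 1.1186…, 0.7564, 0.114667…
R0 = Σ lx·mx = 7.4368… → 7.44

7.44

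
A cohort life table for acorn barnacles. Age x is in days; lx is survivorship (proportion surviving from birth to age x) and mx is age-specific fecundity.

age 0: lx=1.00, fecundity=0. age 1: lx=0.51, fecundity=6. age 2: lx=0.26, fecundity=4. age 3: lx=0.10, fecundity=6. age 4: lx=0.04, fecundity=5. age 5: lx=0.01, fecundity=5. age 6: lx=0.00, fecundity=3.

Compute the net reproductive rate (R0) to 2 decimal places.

4.95

lx·mx by age: 0, 3.06, 1.04, 0.6, 0.2, 0.05, 0
R0 = Σ lx·mx = 4.95 → 4.95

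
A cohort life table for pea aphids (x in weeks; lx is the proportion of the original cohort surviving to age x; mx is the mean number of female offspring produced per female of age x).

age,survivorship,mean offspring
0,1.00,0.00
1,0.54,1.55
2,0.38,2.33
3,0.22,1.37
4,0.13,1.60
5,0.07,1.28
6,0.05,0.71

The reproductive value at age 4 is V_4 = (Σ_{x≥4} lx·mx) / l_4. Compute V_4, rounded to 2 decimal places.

2.56

lx·mx for x ≥ 4: 0.208, 0.0896, 0.0355 → sum = 0.3331
V_4 = 0.3331 / l_4 = 0.3331 / 0.13 = 2.562308… → 2.56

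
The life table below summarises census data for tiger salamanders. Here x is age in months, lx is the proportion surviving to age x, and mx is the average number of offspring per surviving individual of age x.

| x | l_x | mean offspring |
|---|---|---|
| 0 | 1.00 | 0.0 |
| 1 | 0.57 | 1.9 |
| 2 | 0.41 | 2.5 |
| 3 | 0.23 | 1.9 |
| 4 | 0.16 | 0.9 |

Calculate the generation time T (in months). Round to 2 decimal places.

lx·mx: 0, 1.083, 1.025, 0.437, 0.144 → R0 = 2.689
x·lx·mx: 0, 1.083, 2.05, 1.311, 0.576 → Σ = 5.02
T = 5.02 / 2.689 = 1.866865… → 1.87

1.87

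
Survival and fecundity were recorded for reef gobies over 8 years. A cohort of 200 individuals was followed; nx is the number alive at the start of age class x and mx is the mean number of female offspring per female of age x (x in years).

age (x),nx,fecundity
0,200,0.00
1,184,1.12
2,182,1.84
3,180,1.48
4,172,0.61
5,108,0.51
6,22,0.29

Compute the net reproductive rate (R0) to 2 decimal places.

4.87

lx = nx/n0 = nx/200: 1, 0.92, 0.91, 0.9, 0.86, 0.54, 0.11
lx·mx by age: 0, 1.0304, 1.6744, 1.332, 0.5246, 0.2754, 0.0319
R0 = Σ lx·mx = 4.8687 → 4.87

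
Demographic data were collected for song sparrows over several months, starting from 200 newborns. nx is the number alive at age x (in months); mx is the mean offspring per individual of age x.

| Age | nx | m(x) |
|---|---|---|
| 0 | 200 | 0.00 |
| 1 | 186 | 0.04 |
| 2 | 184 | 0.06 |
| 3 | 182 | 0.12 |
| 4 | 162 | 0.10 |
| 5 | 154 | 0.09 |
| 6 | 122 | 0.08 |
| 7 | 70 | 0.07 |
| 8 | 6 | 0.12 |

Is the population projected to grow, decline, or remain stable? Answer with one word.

declining

lx = nx/n0 = nx/200: 1, 0.93, 0.92, 0.91, 0.81, 0.77, 0.61, 0.35, 0.03
R0 = Σ lx·mx = 0 + 0.0372 + 0.0552 + 0.1092 + 0.081 + 0.0693 + 0.0488 + 0.0245 + 0.0036 = 0.4288
R0 < 1, so the population is declining.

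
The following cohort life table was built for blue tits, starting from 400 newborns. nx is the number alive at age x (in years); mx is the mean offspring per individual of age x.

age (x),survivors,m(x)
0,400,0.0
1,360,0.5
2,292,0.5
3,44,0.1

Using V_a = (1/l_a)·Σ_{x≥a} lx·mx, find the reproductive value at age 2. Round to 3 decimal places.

0.515

lx = nx/n0 = nx/400: 1, 0.9, 0.73, 0.11
lx·mx for x ≥ 2: 0.365, 0.011 → sum = 0.376
V_2 = 0.376 / l_2 = 0.376 / 0.73 = 0.515068… → 0.515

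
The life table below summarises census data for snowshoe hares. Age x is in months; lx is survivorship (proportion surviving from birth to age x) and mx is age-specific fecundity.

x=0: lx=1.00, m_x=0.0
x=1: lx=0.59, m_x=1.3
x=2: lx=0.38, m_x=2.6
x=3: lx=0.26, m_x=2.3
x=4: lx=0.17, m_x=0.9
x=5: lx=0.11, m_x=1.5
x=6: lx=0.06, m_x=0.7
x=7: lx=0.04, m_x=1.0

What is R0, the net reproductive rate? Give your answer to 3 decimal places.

2.753

lx·mx by age: 0, 0.767, 0.988, 0.598, 0.153, 0.165, 0.042, 0.04
R0 = Σ lx·mx = 2.753 → 2.753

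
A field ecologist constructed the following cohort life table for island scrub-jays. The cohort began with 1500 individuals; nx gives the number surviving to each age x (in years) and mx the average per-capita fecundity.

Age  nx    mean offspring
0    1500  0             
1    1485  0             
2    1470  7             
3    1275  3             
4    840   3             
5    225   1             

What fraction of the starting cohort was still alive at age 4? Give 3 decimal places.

l_4 = n_4/n_0 = 840/1500 = 0.56 → 0.560

0.560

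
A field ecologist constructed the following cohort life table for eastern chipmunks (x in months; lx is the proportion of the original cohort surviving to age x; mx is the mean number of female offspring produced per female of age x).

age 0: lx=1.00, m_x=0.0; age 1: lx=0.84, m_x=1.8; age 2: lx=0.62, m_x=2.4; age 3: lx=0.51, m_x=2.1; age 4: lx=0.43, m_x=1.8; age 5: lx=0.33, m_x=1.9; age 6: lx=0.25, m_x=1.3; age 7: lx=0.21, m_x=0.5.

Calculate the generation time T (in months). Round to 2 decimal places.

lx·mx: 0, 1.512, 1.488, 1.071, 0.774, 0.627, 0.325, 0.105 → R0 = 5.902
x·lx·mx: 0, 1.512, 2.976, 3.213, 3.096, 3.135, 1.95, 0.735 → Σ = 16.617
T = 16.617 / 5.902 = 2.815486… → 2.82

2.82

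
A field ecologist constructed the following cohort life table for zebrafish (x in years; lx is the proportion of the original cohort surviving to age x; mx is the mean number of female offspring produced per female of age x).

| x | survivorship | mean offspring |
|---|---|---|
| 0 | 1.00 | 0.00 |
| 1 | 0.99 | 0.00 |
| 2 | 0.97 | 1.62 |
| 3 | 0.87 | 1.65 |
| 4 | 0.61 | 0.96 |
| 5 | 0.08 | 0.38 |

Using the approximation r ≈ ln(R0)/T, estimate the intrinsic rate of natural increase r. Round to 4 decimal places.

0.4690

R0 = Σ lx·mx = 0 + 0 + 1.5714 + 1.4355 + 0.5856 + 0.0304 = 3.6229
Σ x·lx·mx = 9.9437; T = 9.9437/3.6229 = 2.74468…
r ≈ ln(R0)/T = ln(3.6229)/2.74468… = 0.469007… → 0.4690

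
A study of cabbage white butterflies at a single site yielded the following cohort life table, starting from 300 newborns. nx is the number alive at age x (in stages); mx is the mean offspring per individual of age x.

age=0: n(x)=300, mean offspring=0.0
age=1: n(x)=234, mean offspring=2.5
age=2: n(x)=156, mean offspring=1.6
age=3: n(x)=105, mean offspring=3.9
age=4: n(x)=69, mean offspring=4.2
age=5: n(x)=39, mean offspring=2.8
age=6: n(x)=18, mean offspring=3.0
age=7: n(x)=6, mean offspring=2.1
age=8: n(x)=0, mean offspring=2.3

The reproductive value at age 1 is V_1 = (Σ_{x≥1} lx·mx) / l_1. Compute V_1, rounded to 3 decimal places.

7.306

lx = nx/n0 = nx/300: 1, 0.78, 0.52, 0.35, 0.23, 0.13, 0.06, 0.02, 0
lx·mx for x ≥ 1: 1.95, 0.832, 1.365, 0.966, 0.364, 0.18, 0.042, 0 → sum = 5.699
V_1 = 5.699 / l_1 = 5.699 / 0.78 = 7.30641… → 7.306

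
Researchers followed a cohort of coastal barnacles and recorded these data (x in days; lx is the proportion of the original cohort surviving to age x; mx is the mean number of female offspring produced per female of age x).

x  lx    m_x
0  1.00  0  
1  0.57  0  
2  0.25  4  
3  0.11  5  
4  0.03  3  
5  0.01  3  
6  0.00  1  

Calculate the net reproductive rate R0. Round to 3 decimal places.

lx·mx by age: 0, 0, 1, 0.55, 0.09, 0.03, 0
R0 = Σ lx·mx = 1.67 → 1.670

1.670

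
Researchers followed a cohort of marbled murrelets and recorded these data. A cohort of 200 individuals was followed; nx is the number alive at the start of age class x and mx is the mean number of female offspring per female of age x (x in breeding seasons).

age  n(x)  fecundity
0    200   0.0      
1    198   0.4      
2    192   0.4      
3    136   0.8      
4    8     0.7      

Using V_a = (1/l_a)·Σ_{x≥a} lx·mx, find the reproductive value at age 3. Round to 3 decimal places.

lx = nx/n0 = nx/200: 1, 0.99, 0.96, 0.68, 0.04
lx·mx for x ≥ 3: 0.544, 0.028 → sum = 0.572
V_3 = 0.572 / l_3 = 0.572 / 0.68 = 0.841176… → 0.841

0.841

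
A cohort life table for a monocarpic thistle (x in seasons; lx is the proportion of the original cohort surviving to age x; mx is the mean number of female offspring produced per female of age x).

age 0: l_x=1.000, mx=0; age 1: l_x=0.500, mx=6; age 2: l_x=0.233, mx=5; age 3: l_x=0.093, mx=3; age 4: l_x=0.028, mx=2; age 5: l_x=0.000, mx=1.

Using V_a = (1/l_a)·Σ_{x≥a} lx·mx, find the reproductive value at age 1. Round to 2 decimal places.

lx·mx for x ≥ 1: 3, 1.165, 0.279, 0.056, 0 → sum = 4.5
V_1 = 4.5 / l_1 = 4.5 / 0.5 = 9 → 9.00

9.00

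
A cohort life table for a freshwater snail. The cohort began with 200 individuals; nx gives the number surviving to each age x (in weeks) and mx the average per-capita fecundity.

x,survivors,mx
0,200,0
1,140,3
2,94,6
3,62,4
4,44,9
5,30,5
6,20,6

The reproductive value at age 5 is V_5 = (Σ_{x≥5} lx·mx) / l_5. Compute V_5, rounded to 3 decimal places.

9.000

lx = nx/n0 = nx/200: 1, 0.7, 0.47, 0.31, 0.22, 0.15, 0.1
lx·mx for x ≥ 5: 0.75, 0.6 → sum = 1.35
V_5 = 1.35 / l_5 = 1.35 / 0.15 = 9 → 9.000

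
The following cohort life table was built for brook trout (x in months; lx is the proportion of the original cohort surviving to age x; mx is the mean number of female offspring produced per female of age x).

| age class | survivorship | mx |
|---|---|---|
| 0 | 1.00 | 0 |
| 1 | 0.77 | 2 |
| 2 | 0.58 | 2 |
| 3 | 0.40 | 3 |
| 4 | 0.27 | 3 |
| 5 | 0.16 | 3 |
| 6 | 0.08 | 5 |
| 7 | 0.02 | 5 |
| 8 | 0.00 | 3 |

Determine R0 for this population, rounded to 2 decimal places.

5.69

lx·mx by age: 0, 1.54, 1.16, 1.2, 0.81, 0.48, 0.4, 0.1, 0
R0 = Σ lx·mx = 5.69 → 5.69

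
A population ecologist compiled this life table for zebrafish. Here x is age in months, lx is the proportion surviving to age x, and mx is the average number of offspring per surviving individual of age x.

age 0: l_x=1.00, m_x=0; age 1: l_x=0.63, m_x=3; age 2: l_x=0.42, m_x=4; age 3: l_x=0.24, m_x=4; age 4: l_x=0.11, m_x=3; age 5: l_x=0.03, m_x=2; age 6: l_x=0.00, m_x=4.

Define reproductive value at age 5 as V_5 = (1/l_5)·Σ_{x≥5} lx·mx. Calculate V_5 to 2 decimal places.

lx·mx for x ≥ 5: 0.06, 0 → sum = 0.06
V_5 = 0.06 / l_5 = 0.06 / 0.03 = 2 → 2.00

2.00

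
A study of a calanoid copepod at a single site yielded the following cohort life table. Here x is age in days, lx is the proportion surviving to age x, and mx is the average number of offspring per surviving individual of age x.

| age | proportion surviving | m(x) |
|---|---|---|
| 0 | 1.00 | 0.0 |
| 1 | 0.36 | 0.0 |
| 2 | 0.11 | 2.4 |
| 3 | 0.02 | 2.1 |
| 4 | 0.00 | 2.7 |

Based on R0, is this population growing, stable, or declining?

R0 = Σ lx·mx = 0 + 0 + 0.264 + 0.042 + 0 = 0.306
R0 < 1, so the population is declining.

declining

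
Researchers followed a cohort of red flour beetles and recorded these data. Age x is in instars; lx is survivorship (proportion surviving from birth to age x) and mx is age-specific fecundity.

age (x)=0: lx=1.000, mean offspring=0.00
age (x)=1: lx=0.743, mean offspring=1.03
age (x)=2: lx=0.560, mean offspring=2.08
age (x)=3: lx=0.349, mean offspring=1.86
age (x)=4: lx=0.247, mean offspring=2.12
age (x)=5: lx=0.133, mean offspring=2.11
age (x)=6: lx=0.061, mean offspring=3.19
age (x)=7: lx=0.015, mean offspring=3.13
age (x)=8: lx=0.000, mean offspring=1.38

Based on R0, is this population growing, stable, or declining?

R0 = Σ lx·mx = 0 + 0.76529 + 1.1648 + 0.64914 + 0.52364 + 0.28063 + 0.19459 + 0.04695 + 0 = 3.62504
R0 > 1, so the population is growing.

growing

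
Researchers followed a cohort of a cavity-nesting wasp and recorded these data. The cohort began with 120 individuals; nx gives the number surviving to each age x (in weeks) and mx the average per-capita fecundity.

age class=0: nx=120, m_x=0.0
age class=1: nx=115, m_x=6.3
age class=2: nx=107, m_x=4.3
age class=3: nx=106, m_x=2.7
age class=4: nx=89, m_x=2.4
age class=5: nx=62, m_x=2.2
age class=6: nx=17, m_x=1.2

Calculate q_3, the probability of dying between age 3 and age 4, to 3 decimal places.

0.160

lx = nx/n0 = nx/120: 1, 0.95833…, 0.89167…, 0.88333…, 0.74167…, 0.51667…, 0.14167…
q_3 = (l_3 − l_4) / l_3 = (0.883333… − 0.741667…) / 0.883333…
     = 0.141667… / 0.883333… = 0.160377… → 0.160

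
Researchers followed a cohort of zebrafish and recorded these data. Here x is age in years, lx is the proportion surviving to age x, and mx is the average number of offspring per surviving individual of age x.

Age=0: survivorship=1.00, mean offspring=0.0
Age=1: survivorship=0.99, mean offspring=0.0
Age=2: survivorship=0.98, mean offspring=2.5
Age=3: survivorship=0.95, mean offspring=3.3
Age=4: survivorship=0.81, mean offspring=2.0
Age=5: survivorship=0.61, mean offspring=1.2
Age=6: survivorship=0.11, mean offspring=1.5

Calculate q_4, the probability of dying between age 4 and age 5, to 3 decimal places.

q_4 = (l_4 − l_5) / l_4 = (0.81 − 0.61) / 0.81
     = 0.2 / 0.81 = 0.246914… → 0.247

0.247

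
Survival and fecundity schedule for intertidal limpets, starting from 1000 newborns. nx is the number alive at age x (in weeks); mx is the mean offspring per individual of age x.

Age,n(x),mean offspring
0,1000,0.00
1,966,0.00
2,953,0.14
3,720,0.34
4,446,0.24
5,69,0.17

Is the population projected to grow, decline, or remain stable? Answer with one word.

lx = nx/n0 = nx/1000: 1, 0.966, 0.953, 0.72, 0.446, 0.069
R0 = Σ lx·mx = 0 + 0 + 0.13342 + 0.2448 + 0.10704 + 0.01173 = 0.49699
R0 < 1, so the population is declining.

declining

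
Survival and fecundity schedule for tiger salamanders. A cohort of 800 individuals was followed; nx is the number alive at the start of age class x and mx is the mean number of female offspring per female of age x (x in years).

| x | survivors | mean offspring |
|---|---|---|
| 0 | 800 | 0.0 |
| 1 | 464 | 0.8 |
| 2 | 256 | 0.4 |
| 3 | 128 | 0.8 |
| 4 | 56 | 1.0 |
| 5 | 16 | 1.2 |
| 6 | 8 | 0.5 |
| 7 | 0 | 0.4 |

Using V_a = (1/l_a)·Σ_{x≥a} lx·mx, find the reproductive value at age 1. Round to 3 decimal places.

1.412

lx = nx/n0 = nx/800: 1, 0.58, 0.32, 0.16, 0.07, 0.02, 0.01, 0
lx·mx for x ≥ 1: 0.464, 0.128, 0.128, 0.07, 0.024, 0.005, 0 → sum = 0.819
V_1 = 0.819 / l_1 = 0.819 / 0.58 = 1.412069… → 1.412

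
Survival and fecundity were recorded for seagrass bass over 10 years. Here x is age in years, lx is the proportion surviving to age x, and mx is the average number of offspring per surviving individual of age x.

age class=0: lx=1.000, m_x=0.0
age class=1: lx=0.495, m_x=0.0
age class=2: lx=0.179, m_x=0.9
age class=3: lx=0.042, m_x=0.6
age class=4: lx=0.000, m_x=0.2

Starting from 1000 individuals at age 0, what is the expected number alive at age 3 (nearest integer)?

Expected survivors = N0 · l_3 = 1000 × 0.042 = 42 → 42

42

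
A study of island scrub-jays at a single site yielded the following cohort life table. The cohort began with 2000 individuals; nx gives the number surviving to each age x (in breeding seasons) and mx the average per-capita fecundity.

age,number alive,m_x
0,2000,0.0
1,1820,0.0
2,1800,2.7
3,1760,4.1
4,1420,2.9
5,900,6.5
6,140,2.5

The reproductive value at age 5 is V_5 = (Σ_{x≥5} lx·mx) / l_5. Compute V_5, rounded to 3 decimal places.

6.889

lx = nx/n0 = nx/2000: 1, 0.91, 0.9, 0.88, 0.71, 0.45, 0.07
lx·mx for x ≥ 5: 2.925, 0.175 → sum = 3.1
V_5 = 3.1 / l_5 = 3.1 / 0.45 = 6.888889… → 6.889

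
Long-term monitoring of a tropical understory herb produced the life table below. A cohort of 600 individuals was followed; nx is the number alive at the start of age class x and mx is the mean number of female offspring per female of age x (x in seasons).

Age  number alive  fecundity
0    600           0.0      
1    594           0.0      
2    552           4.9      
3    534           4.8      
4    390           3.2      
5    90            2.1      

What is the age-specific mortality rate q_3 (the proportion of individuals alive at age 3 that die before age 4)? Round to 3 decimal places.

0.270

lx = nx/n0 = nx/600: 1, 0.99, 0.92, 0.89, 0.65, 0.15
q_3 = (l_3 − l_4) / l_3 = (0.89 − 0.65) / 0.89
     = 0.24 / 0.89 = 0.269663… → 0.270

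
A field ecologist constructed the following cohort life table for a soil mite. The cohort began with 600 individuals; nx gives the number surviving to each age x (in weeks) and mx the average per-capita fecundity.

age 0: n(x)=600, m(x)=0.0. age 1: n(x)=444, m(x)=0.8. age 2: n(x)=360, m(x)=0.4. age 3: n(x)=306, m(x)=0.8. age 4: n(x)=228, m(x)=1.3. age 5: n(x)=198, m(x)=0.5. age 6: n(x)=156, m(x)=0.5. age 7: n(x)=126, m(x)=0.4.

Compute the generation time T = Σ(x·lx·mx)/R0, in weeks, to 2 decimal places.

lx = nx/n0 = nx/600: 1, 0.74, 0.6, 0.51, 0.38, 0.33, 0.26, 0.21
lx·mx: 0, 0.592, 0.24, 0.408, 0.494, 0.165, 0.13, 0.084 → R0 = 2.113
x·lx·mx: 0, 0.592, 0.48, 1.224, 1.976, 0.825, 0.78, 0.588 → Σ = 6.465
T = 6.465 / 2.113 = 3.059631… → 3.06

3.06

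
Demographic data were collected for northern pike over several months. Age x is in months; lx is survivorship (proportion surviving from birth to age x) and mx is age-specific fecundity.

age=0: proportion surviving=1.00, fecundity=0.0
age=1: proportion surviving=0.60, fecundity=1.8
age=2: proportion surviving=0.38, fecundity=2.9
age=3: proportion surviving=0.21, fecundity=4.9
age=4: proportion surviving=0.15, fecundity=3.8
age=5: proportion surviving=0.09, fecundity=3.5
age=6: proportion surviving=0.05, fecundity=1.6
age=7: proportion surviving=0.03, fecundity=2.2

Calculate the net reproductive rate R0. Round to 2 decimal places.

lx·mx by age: 0, 1.08, 1.102, 1.029, 0.57, 0.315, 0.08, 0.066
R0 = Σ lx·mx = 4.242 → 4.24

4.24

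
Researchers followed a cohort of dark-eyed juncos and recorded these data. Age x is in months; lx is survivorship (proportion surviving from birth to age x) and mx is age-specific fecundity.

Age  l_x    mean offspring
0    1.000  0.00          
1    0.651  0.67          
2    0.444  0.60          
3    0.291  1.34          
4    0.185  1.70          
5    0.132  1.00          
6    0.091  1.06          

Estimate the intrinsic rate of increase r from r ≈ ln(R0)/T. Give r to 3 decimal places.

R0 = Σ lx·mx = 0 + 0.43617 + 0.2664 + 0.38994 + 0.3145 + 0.132 + 0.09646 = 1.63547
Σ x·lx·mx = 4.63555; T = 4.63555/1.63547 = 2.83438…
r ≈ ln(R0)/T = ln(1.63547)/2.83438… = 0.17356… → 0.174

0.174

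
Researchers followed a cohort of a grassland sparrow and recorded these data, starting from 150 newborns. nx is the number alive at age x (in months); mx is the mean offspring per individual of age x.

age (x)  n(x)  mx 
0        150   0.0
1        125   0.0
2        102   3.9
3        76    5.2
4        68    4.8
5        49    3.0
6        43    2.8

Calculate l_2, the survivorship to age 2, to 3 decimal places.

l_2 = n_2/n_0 = 102/150 = 0.68 → 0.680

0.680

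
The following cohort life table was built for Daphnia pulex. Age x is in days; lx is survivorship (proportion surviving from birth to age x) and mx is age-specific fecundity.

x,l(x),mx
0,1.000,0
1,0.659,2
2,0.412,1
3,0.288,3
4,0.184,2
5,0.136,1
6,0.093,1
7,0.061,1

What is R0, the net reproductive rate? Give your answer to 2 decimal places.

3.25

lx·mx by age: 0, 1.318, 0.412, 0.864, 0.368, 0.136, 0.093, 0.061
R0 = Σ lx·mx = 3.252 → 3.25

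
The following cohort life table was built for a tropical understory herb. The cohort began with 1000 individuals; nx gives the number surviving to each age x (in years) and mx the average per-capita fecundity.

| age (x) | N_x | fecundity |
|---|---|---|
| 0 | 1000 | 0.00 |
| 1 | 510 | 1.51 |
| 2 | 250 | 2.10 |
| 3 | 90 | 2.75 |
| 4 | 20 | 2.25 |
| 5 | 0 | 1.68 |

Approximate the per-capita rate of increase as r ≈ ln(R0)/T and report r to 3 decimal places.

lx = nx/n0 = nx/1000: 1, 0.51, 0.25, 0.09, 0.02, 0
R0 = Σ lx·mx = 0 + 0.7701 + 0.525 + 0.2475 + 0.045 + 0 = 1.5876
Σ x·lx·mx = 2.7426; T = 2.7426/1.5876 = 1.72751…
r ≈ ln(R0)/T = ln(1.5876)/1.72751… = 0.26757… → 0.268

0.268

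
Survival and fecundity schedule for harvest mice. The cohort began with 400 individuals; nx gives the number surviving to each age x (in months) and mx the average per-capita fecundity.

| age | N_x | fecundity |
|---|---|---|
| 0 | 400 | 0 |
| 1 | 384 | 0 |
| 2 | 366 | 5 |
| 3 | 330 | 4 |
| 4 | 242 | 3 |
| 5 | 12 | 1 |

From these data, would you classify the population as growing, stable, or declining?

lx = nx/n0 = nx/400: 1, 0.96, 0.915, 0.825, 0.605, 0.03
R0 = Σ lx·mx = 0 + 0 + 4.575 + 3.3 + 1.815 + 0.03 = 9.72
R0 > 1, so the population is growing.

growing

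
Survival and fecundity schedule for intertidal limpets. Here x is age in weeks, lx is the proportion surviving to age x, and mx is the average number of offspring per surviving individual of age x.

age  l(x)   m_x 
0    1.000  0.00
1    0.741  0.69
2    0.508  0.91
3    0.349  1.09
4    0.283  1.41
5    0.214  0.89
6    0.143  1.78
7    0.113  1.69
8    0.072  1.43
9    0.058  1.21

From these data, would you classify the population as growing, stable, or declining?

growing

R0 = Σ lx·mx = 0 + 0.51129 + 0.46228 + 0.38041 + 0.39903 + 0.19046 + 0.25454 + 0.19097 + 0.10296 + 0.07018 = 2.56212
R0 > 1, so the population is growing.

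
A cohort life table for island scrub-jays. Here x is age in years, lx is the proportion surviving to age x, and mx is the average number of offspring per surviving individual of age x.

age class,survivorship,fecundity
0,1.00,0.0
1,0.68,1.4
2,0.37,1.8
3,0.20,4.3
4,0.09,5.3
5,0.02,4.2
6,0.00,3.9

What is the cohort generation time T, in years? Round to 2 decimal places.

lx·mx: 0, 0.952, 0.666, 0.86, 0.477, 0.084, 0 → R0 = 3.039
x·lx·mx: 0, 0.952, 1.332, 2.58, 1.908, 0.42, 0 → Σ = 7.192
T = 7.192 / 3.039 = 2.366568… → 2.37

2.37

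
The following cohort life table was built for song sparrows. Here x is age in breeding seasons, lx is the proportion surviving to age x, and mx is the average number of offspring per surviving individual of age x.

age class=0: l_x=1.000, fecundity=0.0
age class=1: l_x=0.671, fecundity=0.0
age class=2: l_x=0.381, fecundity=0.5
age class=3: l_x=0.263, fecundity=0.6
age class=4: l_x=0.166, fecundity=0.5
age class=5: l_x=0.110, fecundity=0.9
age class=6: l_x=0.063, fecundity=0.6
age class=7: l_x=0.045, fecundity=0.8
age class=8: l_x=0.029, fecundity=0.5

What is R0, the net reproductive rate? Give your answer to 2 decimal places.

0.62

lx·mx by age: 0, 0, 0.1905, 0.1578, 0.083, 0.099, 0.0378, 0.036, 0.0145
R0 = Σ lx·mx = 0.6186 → 0.62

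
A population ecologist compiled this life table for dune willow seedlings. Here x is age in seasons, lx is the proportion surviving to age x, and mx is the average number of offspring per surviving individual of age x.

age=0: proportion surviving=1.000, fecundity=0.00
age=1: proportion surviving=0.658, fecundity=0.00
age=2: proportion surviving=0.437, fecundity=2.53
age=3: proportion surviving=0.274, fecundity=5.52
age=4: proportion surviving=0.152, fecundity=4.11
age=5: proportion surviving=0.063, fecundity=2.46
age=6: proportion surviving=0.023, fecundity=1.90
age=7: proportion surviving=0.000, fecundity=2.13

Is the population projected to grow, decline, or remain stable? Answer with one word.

growing

R0 = Σ lx·mx = 0 + 0 + 1.10561 + 1.51248 + 0.62472 + 0.15498 + 0.0437 + 0 = 3.44149
R0 > 1, so the population is growing.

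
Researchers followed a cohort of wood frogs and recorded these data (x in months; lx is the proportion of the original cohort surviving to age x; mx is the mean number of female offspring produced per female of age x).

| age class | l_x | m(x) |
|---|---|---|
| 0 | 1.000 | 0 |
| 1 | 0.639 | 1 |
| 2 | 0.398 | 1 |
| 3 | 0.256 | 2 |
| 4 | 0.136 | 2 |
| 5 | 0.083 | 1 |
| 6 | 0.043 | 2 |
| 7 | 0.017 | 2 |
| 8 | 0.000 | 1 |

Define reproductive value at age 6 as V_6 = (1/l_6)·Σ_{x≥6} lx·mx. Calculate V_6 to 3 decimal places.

2.791

lx·mx for x ≥ 6: 0.086, 0.034, 0 → sum = 0.12
V_6 = 0.12 / l_6 = 0.12 / 0.043 = 2.790698… → 2.791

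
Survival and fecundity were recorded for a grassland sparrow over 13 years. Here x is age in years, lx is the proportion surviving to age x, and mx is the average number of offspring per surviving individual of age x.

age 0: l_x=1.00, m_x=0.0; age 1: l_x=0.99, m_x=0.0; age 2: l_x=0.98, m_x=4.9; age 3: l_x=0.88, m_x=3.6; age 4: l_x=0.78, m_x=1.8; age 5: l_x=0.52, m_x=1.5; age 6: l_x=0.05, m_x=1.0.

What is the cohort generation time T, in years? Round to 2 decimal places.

lx·mx: 0, 0, 4.802, 3.168, 1.404, 0.78, 0.05 → R0 = 10.204
x·lx·mx: 0, 0, 9.604, 9.504, 5.616, 3.9, 0.3 → Σ = 28.924
T = 28.924 / 10.204 = 2.834575… → 2.83

2.83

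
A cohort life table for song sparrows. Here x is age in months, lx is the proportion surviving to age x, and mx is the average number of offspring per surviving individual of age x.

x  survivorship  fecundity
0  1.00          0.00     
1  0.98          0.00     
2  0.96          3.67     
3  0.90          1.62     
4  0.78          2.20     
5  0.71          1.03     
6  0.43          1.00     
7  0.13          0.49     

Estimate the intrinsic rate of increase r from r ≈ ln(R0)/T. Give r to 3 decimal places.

0.657

R0 = Σ lx·mx = 0 + 0 + 3.5232 + 1.458 + 1.716 + 0.7313 + 0.43 + 0.0637 = 7.9222
Σ x·lx·mx = 24.9668; T = 24.9668/7.9222 = 3.1515…
r ≈ ln(R0)/T = ln(7.9222)/3.1515… = 0.65673… → 0.657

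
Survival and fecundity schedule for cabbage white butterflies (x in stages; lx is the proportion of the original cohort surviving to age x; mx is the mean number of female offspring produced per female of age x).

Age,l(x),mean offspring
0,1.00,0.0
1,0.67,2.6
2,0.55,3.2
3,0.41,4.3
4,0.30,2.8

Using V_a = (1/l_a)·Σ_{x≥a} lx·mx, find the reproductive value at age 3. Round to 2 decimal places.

lx·mx for x ≥ 3: 1.763, 0.84 → sum = 2.603
V_3 = 2.603 / l_3 = 2.603 / 0.41 = 6.34878… → 6.35

6.35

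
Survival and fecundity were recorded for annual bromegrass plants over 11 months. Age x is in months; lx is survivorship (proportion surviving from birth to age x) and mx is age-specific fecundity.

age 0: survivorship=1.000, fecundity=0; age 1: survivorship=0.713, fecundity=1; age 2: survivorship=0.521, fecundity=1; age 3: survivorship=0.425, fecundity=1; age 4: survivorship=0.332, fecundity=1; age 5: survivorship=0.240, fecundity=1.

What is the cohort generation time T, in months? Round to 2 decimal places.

lx·mx: 0, 0.713, 0.521, 0.425, 0.332, 0.24 → R0 = 2.231
x·lx·mx: 0, 0.713, 1.042, 1.275, 1.328, 1.2 → Σ = 5.558
T = 5.558 / 2.231 = 2.49126… → 2.49

2.49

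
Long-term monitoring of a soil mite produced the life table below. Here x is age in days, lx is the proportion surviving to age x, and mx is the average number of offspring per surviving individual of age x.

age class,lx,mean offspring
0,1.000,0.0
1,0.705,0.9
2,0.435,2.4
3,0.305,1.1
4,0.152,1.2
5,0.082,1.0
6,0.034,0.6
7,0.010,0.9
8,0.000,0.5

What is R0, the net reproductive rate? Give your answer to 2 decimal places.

2.31

lx·mx by age: 0, 0.6345, 1.044, 0.3355, 0.1824, 0.082, 0.0204, 0.009, 0
R0 = Σ lx·mx = 2.3078 → 2.31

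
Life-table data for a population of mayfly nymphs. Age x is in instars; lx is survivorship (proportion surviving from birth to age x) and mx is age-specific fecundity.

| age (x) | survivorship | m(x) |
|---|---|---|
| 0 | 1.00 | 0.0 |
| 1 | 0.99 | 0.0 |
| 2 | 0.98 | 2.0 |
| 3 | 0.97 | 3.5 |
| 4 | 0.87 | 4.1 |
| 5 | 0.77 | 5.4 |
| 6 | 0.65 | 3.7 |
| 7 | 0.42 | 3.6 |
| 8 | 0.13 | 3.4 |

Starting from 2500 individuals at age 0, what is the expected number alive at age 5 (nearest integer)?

Expected survivors = N0 · l_5 = 2500 × 0.77 = 1925 → 1925

1925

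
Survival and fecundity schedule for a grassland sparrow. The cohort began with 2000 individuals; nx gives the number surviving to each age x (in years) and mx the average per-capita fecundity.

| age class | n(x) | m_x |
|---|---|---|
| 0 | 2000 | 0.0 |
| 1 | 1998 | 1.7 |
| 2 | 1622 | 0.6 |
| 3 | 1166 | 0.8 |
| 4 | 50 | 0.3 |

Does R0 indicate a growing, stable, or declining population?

lx = nx/n0 = nx/2000: 1, 0.999, 0.811, 0.583, 0.025
R0 = Σ lx·mx = 0 + 1.6983 + 0.4866 + 0.4664 + 0.0075 = 2.6588
R0 > 1, so the population is growing.

growing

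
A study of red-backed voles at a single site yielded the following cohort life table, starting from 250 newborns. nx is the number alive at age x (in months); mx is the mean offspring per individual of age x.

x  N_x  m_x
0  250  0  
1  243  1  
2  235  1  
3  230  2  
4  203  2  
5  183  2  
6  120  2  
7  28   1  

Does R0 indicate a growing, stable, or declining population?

lx = nx/n0 = nx/250: 1, 0.972, 0.94, 0.92, 0.812, 0.732, 0.48, 0.112
R0 = Σ lx·mx = 0 + 0.972 + 0.94 + 1.84 + 1.624 + 1.464 + 0.96 + 0.112 = 7.912
R0 > 1, so the population is growing.

growing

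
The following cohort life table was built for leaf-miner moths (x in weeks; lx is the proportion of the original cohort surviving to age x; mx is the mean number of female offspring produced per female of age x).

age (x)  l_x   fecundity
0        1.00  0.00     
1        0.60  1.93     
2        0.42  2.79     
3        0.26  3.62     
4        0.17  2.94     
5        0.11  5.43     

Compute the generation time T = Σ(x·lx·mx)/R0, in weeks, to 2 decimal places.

2.59

lx·mx: 0, 1.158, 1.1718, 0.9412, 0.4998, 0.5973 → R0 = 4.3681
x·lx·mx: 0, 1.158, 2.3436, 2.8236, 1.9992, 2.9865 → Σ = 11.3109
T = 11.3109 / 4.3681 = 2.589432… → 2.59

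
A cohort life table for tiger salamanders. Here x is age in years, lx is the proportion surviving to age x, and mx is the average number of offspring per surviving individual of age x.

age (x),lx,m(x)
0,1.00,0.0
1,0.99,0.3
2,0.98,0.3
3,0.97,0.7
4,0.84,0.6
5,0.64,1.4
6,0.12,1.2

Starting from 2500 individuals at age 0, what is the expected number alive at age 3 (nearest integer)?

2425

Expected survivors = N0 · l_3 = 2500 × 0.97 = 2425 → 2425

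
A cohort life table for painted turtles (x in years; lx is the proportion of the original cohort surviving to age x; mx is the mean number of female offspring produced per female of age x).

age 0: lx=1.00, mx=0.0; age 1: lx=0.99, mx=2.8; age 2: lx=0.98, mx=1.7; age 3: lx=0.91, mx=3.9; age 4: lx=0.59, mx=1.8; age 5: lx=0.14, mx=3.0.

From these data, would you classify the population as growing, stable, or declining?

R0 = Σ lx·mx = 0 + 2.772 + 1.666 + 3.549 + 1.062 + 0.42 = 9.469
R0 > 1, so the population is growing.

growing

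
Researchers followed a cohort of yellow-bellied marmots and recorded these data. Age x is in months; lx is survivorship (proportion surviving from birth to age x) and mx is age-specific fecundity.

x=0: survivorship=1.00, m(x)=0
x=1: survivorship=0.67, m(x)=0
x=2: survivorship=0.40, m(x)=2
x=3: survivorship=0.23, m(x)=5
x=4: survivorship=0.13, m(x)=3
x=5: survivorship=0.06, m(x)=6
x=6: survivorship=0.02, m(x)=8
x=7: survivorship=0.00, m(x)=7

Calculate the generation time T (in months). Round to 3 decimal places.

lx·mx: 0, 0, 0.8, 1.15, 0.39, 0.36, 0.16, 0 → R0 = 2.86
x·lx·mx: 0, 0, 1.6, 3.45, 1.56, 1.8, 0.96, 0 → Σ = 9.37
T = 9.37 / 2.86 = 3.276224… → 3.276

3.276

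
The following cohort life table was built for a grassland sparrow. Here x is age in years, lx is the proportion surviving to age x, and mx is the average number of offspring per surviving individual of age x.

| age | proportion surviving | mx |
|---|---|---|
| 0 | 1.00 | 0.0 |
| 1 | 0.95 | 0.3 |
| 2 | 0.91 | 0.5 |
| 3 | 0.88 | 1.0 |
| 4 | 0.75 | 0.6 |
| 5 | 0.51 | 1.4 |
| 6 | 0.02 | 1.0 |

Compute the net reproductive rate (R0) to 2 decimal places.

lx·mx by age: 0, 0.285, 0.455, 0.88, 0.45, 0.714, 0.02
R0 = Σ lx·mx = 2.804 → 2.80

2.80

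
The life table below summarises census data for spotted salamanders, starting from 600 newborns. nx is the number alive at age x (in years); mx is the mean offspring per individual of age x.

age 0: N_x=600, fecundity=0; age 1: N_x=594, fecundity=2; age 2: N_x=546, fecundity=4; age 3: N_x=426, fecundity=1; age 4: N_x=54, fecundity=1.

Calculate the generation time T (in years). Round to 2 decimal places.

lx = nx/n0 = nx/600: 1, 0.99, 0.91, 0.71, 0.09
lx·mx: 0, 1.98, 3.64, 0.71, 0.09 → R0 = 6.42
x·lx·mx: 0, 1.98, 7.28, 2.13, 0.36 → Σ = 11.75
T = 11.75 / 6.42 = 1.830218… → 1.83

1.83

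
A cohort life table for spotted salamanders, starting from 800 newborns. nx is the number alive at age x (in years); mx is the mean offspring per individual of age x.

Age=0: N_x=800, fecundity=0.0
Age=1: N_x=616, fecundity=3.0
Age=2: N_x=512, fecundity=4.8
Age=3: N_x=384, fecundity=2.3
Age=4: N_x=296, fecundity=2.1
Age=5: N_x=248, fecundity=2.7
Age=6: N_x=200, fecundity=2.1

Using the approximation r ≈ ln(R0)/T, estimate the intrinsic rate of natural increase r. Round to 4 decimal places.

0.8368

lx = nx/n0 = nx/800: 1, 0.77, 0.64, 0.48, 0.37, 0.31, 0.25
R0 = Σ lx·mx = 0 + 2.31 + 3.072 + 1.104 + 0.777 + 0.837 + 0.525 = 8.625
Σ x·lx·mx = 22.209; T = 22.209/8.625 = 2.57496…
r ≈ ln(R0)/T = ln(8.625)/2.57496… = 0.836777… → 0.8368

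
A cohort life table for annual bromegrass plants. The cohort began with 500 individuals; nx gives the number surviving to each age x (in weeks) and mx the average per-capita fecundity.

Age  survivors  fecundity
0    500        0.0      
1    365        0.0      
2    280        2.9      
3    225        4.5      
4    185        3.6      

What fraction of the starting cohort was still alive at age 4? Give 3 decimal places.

l_4 = n_4/n_0 = 185/500 = 0.37 → 0.370

0.370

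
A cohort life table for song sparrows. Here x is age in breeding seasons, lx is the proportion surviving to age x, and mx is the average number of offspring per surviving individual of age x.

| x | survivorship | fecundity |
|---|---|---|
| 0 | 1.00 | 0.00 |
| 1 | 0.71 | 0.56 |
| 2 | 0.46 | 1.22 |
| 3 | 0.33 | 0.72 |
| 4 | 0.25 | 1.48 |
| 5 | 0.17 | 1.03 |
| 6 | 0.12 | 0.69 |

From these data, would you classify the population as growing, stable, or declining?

growing

R0 = Σ lx·mx = 0 + 0.3976 + 0.5612 + 0.2376 + 0.37 + 0.1751 + 0.0828 = 1.8243
R0 > 1, so the population is growing.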